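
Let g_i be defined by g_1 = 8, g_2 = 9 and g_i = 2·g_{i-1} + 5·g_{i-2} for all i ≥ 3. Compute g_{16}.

489776021

Applying the relation repeatedly:
g_3 = 58; g_4 = 161; g_5 = 612; …; g_{13} = 11932892; g_{14} = 41160789; g_{15} = 141986038; g_{16} = 489776021.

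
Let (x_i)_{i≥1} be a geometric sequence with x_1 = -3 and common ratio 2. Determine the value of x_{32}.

-6442450944

x_i = (-3)·2^(i-1).
x_{32} = (-3)·2^31 = -6442450944.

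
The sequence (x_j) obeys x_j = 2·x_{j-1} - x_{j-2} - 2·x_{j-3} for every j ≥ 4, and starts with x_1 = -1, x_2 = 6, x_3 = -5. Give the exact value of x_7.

Step forward from the initial values:
x_4 = -14, x_5 = -35, x_6 = -46, x_7 = -29.

-29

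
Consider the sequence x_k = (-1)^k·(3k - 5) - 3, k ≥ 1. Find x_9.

-25

(-1)^9 = -1; 3k - 5 at k=9 is 22; so x_9 = -25.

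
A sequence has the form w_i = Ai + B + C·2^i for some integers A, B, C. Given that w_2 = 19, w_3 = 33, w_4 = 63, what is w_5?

125

At i = 2, 3, 4: 2A + B + 4C = 19; 3A + B + 8C = 33; 4A + B + 16C = 63.
Subtracting the first from the second: A + 4C = 14.
Subtracting the second from the third: A + 8C = 30.
Solving: C = 4, A = -2, then B = 7.
So w_i = -2·i + 7 + 4·2^i; at i=5 this is 125.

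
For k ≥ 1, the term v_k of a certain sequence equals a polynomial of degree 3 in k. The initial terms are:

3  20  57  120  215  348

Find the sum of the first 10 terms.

1st diffs: 17, 37, 63, 95, 133.
2nd diffs: 20, 26, 32, 38.
3rd diffs: 6, 6, 6 (constant).
Newton forward-difference form: v_k = 3 + 17·C(k-1,1) + 20·C(k-1,2) + 6·C(k-1,3).
Continuing: 525, 752, 1035, 1380.
Summing k = 1..10 (10 terms) gives 4455.

4455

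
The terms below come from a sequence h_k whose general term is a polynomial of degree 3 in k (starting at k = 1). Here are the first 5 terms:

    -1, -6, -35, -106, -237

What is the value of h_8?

-1170

1st diffs: -5, -29, -71, -131.
2nd diffs: -24, -42, -60.
3rd diffs: -18, -18 (constant).
Newton forward-difference form: h_k = -1 + (-5)·C(k-1,1) + (-24)·C(k-1,2) + (-18)·C(k-1,3).
At k = 8: k-1 = 7, so h_8 = -1 - 35 - 504 - 630 = -1170.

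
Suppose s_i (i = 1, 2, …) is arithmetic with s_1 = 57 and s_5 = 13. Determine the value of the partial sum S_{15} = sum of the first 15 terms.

Common difference d = (13 - 57) / (5 - 1) = -11.
s_i = 57 + (i - 1)·(-11).
s_{15} = -97; S = 15·(57 + (-97))/2 = -300.

-300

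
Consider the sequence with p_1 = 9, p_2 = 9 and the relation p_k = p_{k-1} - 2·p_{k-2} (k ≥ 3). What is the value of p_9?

-153

Compute successive terms:
p_3 = -9; p_4 = -27; p_5 = -9; p_6 = 45; p_7 = 63; p_8 = -27; p_9 = -153.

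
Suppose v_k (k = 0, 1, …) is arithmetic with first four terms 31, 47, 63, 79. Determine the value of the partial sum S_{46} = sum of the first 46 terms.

Common difference d = 16.
v_k = 31 + (k - 0)·16.
v_{45} = 751; S = 46·(31 + 751)/2 = 17986.

17986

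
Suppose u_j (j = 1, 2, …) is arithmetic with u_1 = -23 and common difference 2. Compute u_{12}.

-1

u_j = -23 + (j - 1)·2.
u_{12} = -23 + 11·2 = -1.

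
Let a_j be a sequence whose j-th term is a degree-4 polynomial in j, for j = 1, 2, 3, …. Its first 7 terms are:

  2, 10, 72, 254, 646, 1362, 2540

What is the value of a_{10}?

10586

1st diffs: 8, 62, 182, 392, 716, 1178.
2nd diffs: 54, 120, 210, 324, 462.
3rd diffs: 66, 90, 114, 138.
4th diffs: 24, 24, 24 (constant).
Newton forward-difference form: a_j = 2 + 8·C(j-1,1) + 54·C(j-1,2) + 66·C(j-1,3) + 24·C(j-1,4).
At j = 10: j-1 = 9, so a_{10} = 2 + 72 + 1944 + 5544 + 3024 = 10586.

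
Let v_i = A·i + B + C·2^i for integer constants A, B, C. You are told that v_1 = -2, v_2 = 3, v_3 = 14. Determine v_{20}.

At i = 1, 2, 3: A + B + 2C = -2; 2A + B + 4C = 3; 3A + B + 8C = 14.
Subtracting the first from the second: A + 2C = 5.
Subtracting the second from the third: A + 4C = 11.
Solving: C = 3, A = -1, then B = -7.
Therefore v_{20} = -20 + (-7) + 3·1048576 = 3145701.

3145701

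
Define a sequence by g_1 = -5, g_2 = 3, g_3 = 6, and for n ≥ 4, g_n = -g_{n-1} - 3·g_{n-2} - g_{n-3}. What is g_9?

43

Step forward from the initial values:
g_4 = -10, g_5 = -11, g_6 = 35, g_7 = 8, g_8 = -102, g_9 = 43.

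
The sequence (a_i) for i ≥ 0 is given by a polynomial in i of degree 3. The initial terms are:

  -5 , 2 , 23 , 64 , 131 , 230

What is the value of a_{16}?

1st diffs: 7, 21, 41, 67, 99.
2nd diffs: 14, 20, 26, 32.
3rd diffs: 6, 6, 6 (constant).
So a_i = i^3 + 4i^2 + 2i - 5.
Evaluating at i = 16 gives a_{16} = 5147.

5147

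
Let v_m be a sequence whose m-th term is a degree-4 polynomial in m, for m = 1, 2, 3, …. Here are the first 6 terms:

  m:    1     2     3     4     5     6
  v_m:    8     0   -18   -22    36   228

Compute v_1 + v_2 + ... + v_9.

4992

1st diffs: -8, -18, -4, 58, 192.
2nd diffs: -10, 14, 62, 134.
3rd diffs: 24, 48, 72.
4th diffs: 24, 24 (constant).
Newton forward-difference form: v_m = 8 + (-8)·C(m-1,1) + (-10)·C(m-1,2) + 24·C(m-1,3) + 24·C(m-1,4).
Continuing: 650, 1422, 2688.
Summing m = 1..9 (9 terms) gives 4992.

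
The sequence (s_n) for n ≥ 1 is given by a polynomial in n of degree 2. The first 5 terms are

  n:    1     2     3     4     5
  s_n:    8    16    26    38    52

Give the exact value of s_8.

106

1st diffs: 8, 10, 12, 14.
2nd diffs: 2, 2, 2 (constant).
So s_n = n^2 + 5n + 2.
Evaluating at n = 8 gives s_8 = 106.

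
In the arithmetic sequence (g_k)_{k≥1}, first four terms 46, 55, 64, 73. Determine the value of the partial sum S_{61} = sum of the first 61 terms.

19276

Common difference d = 9.
g_k = 46 + (k - 1)·9.
g_{61} = 586; S = 61·(46 + 586)/2 = 19276.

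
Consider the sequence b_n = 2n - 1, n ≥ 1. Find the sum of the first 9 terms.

Over n = 1..9: Σn = 45.
Total = (2)·45 + (-1)·9 = 81.

81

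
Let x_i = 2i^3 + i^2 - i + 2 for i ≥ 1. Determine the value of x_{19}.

14062

x_{19} = 2·19^3 + 1·19^2 - 1·19 + 2 = 14062.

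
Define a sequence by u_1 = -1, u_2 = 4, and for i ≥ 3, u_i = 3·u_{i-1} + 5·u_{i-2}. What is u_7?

Iterate the recurrence:
u_3 = 7  u_4 = 41  u_5 = 158  u_6 = 679  u_7 = 2827.

2827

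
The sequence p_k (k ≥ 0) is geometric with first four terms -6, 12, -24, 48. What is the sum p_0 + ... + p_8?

Common ratio r = -2.
p_k = (-6)·(-2)^(k-0).
S = (-6)·((-2)^9 - 1)/(-2 - 1) = (-6)·(-512 - 1)/(-3) = -1026.

-1026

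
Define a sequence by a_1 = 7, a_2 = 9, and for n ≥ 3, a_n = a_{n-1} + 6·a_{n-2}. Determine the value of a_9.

a_3 = 51;  a_4 = 105;  a_5 = 411;  a_6 = 1041;  a_7 = 3507;  a_8 = 9753;  a_9 = 30795.
(Characteristic roots are 3 and -2.)

30795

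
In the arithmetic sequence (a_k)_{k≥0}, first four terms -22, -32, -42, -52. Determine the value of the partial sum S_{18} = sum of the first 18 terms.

Common difference d = -10.
a_k = -22 + (k - 0)·(-10).
a_{17} = -192; S = 18·(-22 + (-192))/2 = -1926.

-1926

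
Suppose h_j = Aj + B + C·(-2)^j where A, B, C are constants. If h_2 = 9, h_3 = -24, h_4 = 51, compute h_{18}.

Write the equations: 2A + B + 4C = 9; 3A + B - 8C = -24; 4A + B + 16C = 51.
Subtracting the first from the second: A - 12C = -33.
Subtracting the second from the third: A + 24C = 75.
Solving: C = 3, A = 3, then B = -9.
Therefore h_{18} = 54 + (-9) + 3·262144 = 786477.

786477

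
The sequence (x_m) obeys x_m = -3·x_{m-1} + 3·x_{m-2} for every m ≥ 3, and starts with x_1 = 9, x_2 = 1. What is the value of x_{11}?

Applying the relation repeatedly:
x_3 = 24, x_4 = -69, x_5 = 279, x_6 = -1044, x_7 = 3969, x_8 = -15039, x_9 = 57024, x_{10} = -216189, x_{11} = 819639.

819639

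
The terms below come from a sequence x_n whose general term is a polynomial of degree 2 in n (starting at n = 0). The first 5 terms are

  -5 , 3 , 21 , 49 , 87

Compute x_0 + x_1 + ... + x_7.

1st diffs: 8, 18, 28, 38.
2nd diffs: 10, 10, 10 (constant).
So x_n = 5n^2 + 3n - 5.
Continuing: 135, 193, 261.
Summing n = 0..7 (8 terms) gives 744.

744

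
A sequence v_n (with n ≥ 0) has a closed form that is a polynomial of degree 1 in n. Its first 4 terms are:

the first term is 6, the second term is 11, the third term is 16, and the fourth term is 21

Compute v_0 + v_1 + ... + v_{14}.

615

1st diffs: 5, 5, 5 (constant).
So v_n = 5n + 6.
Continuing: …, 26, 31, 36, 41, …, v_{14} = 76.
Summing n = 0..14 (15 terms) gives 615.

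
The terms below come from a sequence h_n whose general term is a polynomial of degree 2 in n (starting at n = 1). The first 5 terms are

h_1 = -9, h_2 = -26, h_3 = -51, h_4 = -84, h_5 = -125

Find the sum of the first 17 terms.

-7905

1st diffs: -17, -25, -33, -41.
2nd diffs: -8, -8, -8 (constant).
So h_n = -4n^2 - 5n.
Continuing: …, -174, -231, -296, -369, …, h_{17} = -1241.
Summing n = 1..17 (17 terms) gives -7905.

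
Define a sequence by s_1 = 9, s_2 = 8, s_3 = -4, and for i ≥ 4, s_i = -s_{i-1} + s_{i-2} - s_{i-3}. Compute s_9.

-139

Iterate the recurrence:
s_4 = 3, s_5 = -15, s_6 = 22, s_7 = -40, s_8 = 77, s_9 = -139.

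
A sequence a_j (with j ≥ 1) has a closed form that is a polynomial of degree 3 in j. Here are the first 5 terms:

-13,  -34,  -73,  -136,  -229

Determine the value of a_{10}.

1st diffs: -21, -39, -63, -93.
2nd diffs: -18, -24, -30.
3rd diffs: -6, -6 (constant).
Newton forward-difference form: a_j = -13 + (-21)·C(j-1,1) + (-18)·C(j-1,2) + (-6)·C(j-1,3).
At j = 10: j-1 = 9, so a_{10} = -13 - 189 - 648 - 504 = -1354.

-1354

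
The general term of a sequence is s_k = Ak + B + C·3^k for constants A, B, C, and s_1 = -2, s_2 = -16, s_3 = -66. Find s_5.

-706

Write the equations: A + B + 3C = -2; 2A + B + 9C = -16; 3A + B + 27C = -66.
Subtracting the first from the second: A + 6C = -14.
Subtracting the second from the third: A + 18C = -50.
Solving: C = -3, A = 4, then B = 3.
Therefore s_5 = 20 + 3 + (-3)·243 = -706.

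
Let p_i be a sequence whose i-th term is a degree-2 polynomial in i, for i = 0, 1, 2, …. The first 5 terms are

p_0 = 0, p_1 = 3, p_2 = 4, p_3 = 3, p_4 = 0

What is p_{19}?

1st diffs: 3, 1, -1, -3.
2nd diffs: -2, -2, -2 (constant).
Newton forward-difference form: p_i = 3·C(i,1) + (-2)·C(i,2).
At i = 19: i = 19, so p_{19} = 57 - 342 = -285.

-285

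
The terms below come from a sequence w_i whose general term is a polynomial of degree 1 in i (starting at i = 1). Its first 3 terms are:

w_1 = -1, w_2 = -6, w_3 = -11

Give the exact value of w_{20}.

-96

1st diffs: -5, -5 (constant).
So w_i = -5i + 4.
Evaluating at i = 20 gives w_{20} = -96.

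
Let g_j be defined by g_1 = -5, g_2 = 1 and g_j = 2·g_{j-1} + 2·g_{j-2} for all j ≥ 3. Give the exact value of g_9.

-2384

Iterate the recurrence:
g_3 = -8  g_4 = -14  g_5 = -44  g_6 = -116  g_7 = -320  g_8 = -872  g_9 = -2384.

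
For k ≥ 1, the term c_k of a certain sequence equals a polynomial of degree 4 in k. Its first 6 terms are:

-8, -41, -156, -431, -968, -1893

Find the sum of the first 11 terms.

1st diffs: -33, -115, -275, -537, -925.
2nd diffs: -82, -160, -262, -388.
3rd diffs: -78, -102, -126.
4th diffs: -24, -24 (constant).
Newton forward-difference form: c_k = -8 + (-33)·C(k-1,1) + (-82)·C(k-1,2) + (-78)·C(k-1,3) + (-24)·C(k-1,4).
Continuing: …, -3356, -5531, -8616, -12833, …, c_{11} = -18428.
Summing k = 1..11 (11 terms) gives -52261.

-52261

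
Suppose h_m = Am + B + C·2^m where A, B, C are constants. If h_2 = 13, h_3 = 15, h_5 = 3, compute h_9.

-453

Plug in m = 2, 3, 5: 2A + B + 4C = 13; 3A + B + 8C = 15; 5A + B + 32C = 3.
Subtracting the first from the second: A + 4C = 2.
Subtracting the second from the third: 2A + 24C = -12.
Solving: C = -1, A = 6, then B = 5.
Therefore h_9 = 54 + 5 + (-1)·512 = -453.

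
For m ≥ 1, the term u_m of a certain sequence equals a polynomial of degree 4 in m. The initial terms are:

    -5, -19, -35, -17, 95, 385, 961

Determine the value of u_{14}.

1st diffs: -14, -16, 18, 112, 290, 576.
2nd diffs: -2, 34, 94, 178, 286.
3rd diffs: 36, 60, 84, 108.
4th diffs: 24, 24, 24 (constant).
Newton forward-difference form: u_m = -5 + (-14)·C(m-1,1) + (-2)·C(m-1,2) + 36·C(m-1,3) + 24·C(m-1,4).
At m = 14: m-1 = 13, so u_{14} = -5 - 182 - 156 + 10296 + 17160 = 27113.

27113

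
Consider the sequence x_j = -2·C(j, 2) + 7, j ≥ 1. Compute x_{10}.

-83

C(10, 2) = 45, so x_{10} = -83.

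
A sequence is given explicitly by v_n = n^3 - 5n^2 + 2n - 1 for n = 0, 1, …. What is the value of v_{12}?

1031

v_{12} = 1·12^3 - 5·12^2 + 2·12 - 1 = 1031.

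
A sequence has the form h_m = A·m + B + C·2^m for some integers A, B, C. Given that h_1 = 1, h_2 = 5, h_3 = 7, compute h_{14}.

-16303

Write the equations: A + B + 2C = 1; 2A + B + 4C = 5; 3A + B + 8C = 7.
Subtracting the first from the second: A + 2C = 4.
Subtracting the second from the third: A + 4C = 2.
Solving: C = -1, A = 6, then B = -3.
Hence h_{14} = 6·14 + (-3) + (-1)·16384 = -16303.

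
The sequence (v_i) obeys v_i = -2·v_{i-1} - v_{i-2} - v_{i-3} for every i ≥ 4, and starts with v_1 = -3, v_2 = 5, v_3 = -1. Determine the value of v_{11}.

Applying the relation repeatedly:
v_4 = 0;  v_5 = -4;  v_6 = 9;  v_7 = -14;  v_8 = 23;  v_9 = -41;  v_{10} = 73;  v_{11} = -128.

-128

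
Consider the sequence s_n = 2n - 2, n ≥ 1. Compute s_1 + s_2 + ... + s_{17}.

Over n = 1..17: Σn = 153.
Total = (2)·153 + (-2)·17 = 272.

272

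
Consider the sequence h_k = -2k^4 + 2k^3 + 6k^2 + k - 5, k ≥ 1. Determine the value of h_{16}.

h_{16} = -2·16^4 + 2·16^3 + 6·16^2 + 1·16 - 5 = -121333.

-121333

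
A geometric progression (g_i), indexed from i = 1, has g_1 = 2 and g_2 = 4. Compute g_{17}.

Common ratio r = 2.
g_i = 2·2^(i-1).
g_{17} = 2·2^16 = 131072.

131072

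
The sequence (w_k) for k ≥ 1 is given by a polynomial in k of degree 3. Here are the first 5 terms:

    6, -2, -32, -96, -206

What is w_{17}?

-9482

1st diffs: -8, -30, -64, -110.
2nd diffs: -22, -34, -46.
3rd diffs: -12, -12 (constant).
Newton forward-difference form: w_k = 6 + (-8)·C(k-1,1) + (-22)·C(k-1,2) + (-12)·C(k-1,3).
At k = 17: k-1 = 16, so w_{17} = 6 - 128 - 2640 - 6720 = -9482.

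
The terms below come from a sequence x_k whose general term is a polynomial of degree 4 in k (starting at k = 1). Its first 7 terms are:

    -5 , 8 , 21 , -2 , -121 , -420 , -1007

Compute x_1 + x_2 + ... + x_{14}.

-82971

1st diffs: 13, 13, -23, -119, -299, -587.
2nd diffs: 0, -36, -96, -180, -288.
3rd diffs: -36, -60, -84, -108.
4th diffs: -24, -24, -24 (constant).
So x_k = -k^4 + 4k^3 + k^2 - 3k - 6.
Continuing: …, -2014, -3597, -5936, -9235, …, x_{14} = -27292.
Summing k = 1..14 (14 terms) gives -82971.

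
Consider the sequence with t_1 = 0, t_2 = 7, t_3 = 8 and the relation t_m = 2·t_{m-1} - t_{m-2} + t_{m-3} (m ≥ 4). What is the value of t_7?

58

Iterate the recurrence:
t_4 = 9, t_5 = 17, t_6 = 33, t_7 = 58.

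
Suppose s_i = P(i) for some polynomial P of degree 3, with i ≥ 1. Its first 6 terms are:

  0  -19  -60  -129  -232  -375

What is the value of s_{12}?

1st diffs: -19, -41, -69, -103, -143.
2nd diffs: -22, -28, -34, -40.
3rd diffs: -6, -6, -6 (constant).
So s_i = -i^3 - 5i^2 + 3i + 3.
Evaluating at i = 12 gives s_{12} = -2409.

-2409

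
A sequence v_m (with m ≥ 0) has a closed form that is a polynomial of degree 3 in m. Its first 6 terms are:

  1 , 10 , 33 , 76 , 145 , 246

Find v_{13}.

2926

1st diffs: 9, 23, 43, 69, 101.
2nd diffs: 14, 20, 26, 32.
3rd diffs: 6, 6, 6 (constant).
So v_m = m^3 + 4m^2 + 4m + 1.
Evaluating at m = 13 gives v_{13} = 2926.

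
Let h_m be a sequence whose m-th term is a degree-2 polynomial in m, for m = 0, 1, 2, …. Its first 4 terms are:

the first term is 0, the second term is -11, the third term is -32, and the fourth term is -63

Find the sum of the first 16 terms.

1st diffs: -11, -21, -31.
2nd diffs: -10, -10 (constant).
So h_m = -5m^2 - 6m.
Continuing: …, -104, -155, -216, -287, …, h_{15} = -1215.
Summing m = 0..15 (16 terms) gives -6920.

-6920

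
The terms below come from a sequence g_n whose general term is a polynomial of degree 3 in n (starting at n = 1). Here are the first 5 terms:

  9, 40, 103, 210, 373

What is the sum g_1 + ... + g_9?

1st diffs: 31, 63, 107, 163.
2nd diffs: 32, 44, 56.
3rd diffs: 12, 12 (constant).
Newton forward-difference form: g_n = 9 + 31·C(n-1,1) + 32·C(n-1,2) + 12·C(n-1,3).
Continuing: 604, 915, 1318, 1825.
Summing n = 1..9 (9 terms) gives 5397.

5397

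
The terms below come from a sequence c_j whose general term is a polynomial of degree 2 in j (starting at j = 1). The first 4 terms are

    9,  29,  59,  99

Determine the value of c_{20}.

1st diffs: 20, 30, 40.
2nd diffs: 10, 10 (constant).
So c_j = 5j^2 + 5j - 1.
Evaluating at j = 20 gives c_{20} = 2099.

2099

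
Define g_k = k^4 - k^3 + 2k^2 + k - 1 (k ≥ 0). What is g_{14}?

g_{14} = 1·14^4 - 1·14^3 + 2·14^2 + 1·14 - 1 = 36077.

36077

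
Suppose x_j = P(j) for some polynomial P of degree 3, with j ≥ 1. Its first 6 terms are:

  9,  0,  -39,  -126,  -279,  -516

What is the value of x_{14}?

-7596

1st diffs: -9, -39, -87, -153, -237.
2nd diffs: -30, -48, -66, -84.
3rd diffs: -18, -18, -18 (constant).
So x_j = -3j^3 + 3j^2 + 3j + 6.
Evaluating at j = 14 gives x_{14} = -7596.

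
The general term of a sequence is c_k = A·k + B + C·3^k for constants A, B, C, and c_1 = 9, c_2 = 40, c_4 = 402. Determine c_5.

Plug in k = 1, 2, 4: A + B + 3C = 9; 2A + B + 9C = 40; 4A + B + 81C = 402.
Subtracting the first from the second: A + 6C = 31.
Subtracting the second from the third: 2A + 72C = 362.
Solving: C = 5, A = 1, then B = -7.
Therefore c_5 = 5 + (-7) + 5·243 = 1213.

1213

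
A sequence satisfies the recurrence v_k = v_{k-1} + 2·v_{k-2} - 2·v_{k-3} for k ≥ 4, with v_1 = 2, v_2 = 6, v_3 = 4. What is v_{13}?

Applying the relation repeatedly:
v_4 = 12, v_5 = 8, v_6 = 24, v_7 = 16, v_8 = 48, v_9 = 32, v_{10} = 96, v_{11} = 64, v_{12} = 192, v_{13} = 128.

128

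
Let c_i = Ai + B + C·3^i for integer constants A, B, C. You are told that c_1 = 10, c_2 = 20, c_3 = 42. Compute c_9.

19722

Write the equations: A + B + 3C = 10; 2A + B + 9C = 20; 3A + B + 27C = 42.
Subtracting the first from the second: A + 6C = 10.
Subtracting the second from the third: A + 18C = 22.
Solving: C = 1, A = 4, then B = 3.
So c_i = 4·i + 3 + 1·3^i; at i=9 this is 19722.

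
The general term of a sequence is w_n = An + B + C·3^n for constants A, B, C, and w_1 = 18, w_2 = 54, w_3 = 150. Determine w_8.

The three given values yield: A + B + 3C = 18; 2A + B + 9C = 54; 3A + B + 27C = 150.
Subtracting the first from the second: A + 6C = 36.
Subtracting the second from the third: A + 18C = 96.
Solving: C = 5, A = 6, then B = -3.
So w_n = 6·n + (-3) + 5·3^n; at n=8 this is 32850.

32850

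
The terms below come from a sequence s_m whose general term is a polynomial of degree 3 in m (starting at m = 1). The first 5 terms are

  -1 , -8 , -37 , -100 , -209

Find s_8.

1st diffs: -7, -29, -63, -109.
2nd diffs: -22, -34, -46.
3rd diffs: -12, -12 (constant).
Newton forward-difference form: s_m = -1 + (-7)·C(m-1,1) + (-22)·C(m-1,2) + (-12)·C(m-1,3).
At m = 8: m-1 = 7, so s_8 = -1 - 49 - 462 - 420 = -932.

-932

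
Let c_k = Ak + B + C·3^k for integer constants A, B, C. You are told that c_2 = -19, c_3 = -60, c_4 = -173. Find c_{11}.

Plug in k = 2, 3, 4: 2A + B + 9C = -19; 3A + B + 27C = -60; 4A + B + 81C = -173.
Subtracting the first from the second: A + 18C = -41.
Subtracting the second from the third: A + 54C = -113.
Solving: C = -2, A = -5, then B = 9.
Therefore c_{11} = -55 + 9 + (-2)·177147 = -354340.

-354340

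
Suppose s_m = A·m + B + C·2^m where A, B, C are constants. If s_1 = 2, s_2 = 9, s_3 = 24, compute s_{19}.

2097128

Plug in m = 1, 2, 3: A + B + 2C = 2; 2A + B + 4C = 9; 3A + B + 8C = 24.
Subtracting the first from the second: A + 2C = 7.
Subtracting the second from the third: A + 4C = 15.
Solving: C = 4, A = -1, then B = -5.
Hence s_{19} = -1·19 + (-5) + 4·524288 = 2097128.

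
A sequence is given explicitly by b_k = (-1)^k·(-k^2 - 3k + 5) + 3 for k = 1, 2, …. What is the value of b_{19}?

(-1)^19 = -1; -k^2 - 3k + 5 at k=19 is -413; so b_{19} = 416.

416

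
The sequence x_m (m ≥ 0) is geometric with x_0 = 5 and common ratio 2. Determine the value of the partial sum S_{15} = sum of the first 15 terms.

163835

x_m = 5·2^(m-0).
S = 5·(2^15 - 1)/(2 - 1) = 5·(32768 - 1)/(1) = 163835.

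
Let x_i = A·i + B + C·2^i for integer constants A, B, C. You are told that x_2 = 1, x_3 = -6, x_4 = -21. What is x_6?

-115

Plug in i = 2, 3, 4: 2A + B + 4C = 1; 3A + B + 8C = -6; 4A + B + 16C = -21.
Subtracting the first from the second: A + 4C = -7.
Subtracting the second from the third: A + 8C = -15.
Solving: C = -2, A = 1, then B = 7.
Therefore x_6 = 6 + 7 + (-2)·64 = -115.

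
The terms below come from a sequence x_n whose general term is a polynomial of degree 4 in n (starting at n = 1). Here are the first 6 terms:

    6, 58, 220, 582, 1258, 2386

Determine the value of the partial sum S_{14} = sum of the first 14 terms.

182994

1st diffs: 52, 162, 362, 676, 1128.
2nd diffs: 110, 200, 314, 452.
3rd diffs: 90, 114, 138.
4th diffs: 24, 24 (constant).
So x_n = n^4 + 5n^3 + 2n - 2.
Continuing: …, 4128, 6670, 10222, 15018, …, x_{14} = 52162.
Summing n = 1..14 (14 terms) gives 182994.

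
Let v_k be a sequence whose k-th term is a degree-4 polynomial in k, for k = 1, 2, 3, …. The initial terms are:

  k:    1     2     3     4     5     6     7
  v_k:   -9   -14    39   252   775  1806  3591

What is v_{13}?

49959

1st diffs: -5, 53, 213, 523, 1031, 1785.
2nd diffs: 58, 160, 310, 508, 754.
3rd diffs: 102, 150, 198, 246.
4th diffs: 48, 48, 48 (constant).
So v_k = 2k^4 - 3k^3 - 3k^2 - 5k.
Evaluating at k = 13 gives v_{13} = 49959.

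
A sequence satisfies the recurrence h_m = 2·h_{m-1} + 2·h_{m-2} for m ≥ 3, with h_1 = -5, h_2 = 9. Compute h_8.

1752

h_3 = 8, h_4 = 34, h_5 = 84, h_6 = 236, h_7 = 640, h_8 = 1752.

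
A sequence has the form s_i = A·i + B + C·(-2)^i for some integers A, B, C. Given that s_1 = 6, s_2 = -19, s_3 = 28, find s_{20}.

At i = 1, 2, 3: A + B - 2C = 6; 2A + B + 4C = -19; 3A + B - 8C = 28.
Subtracting the first from the second: A + 6C = -25.
Subtracting the second from the third: A - 12C = 47.
Solving: C = -4, A = -1, then B = -1.
Therefore s_{20} = -20 + (-1) + (-4)·1048576 = -4194325.

-4194325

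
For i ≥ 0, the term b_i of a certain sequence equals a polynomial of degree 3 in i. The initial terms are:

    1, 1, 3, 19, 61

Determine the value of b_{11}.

2091

1st diffs: 0, 2, 16, 42.
2nd diffs: 2, 14, 26.
3rd diffs: 12, 12 (constant).
So b_i = 2i^3 - 5i^2 + 3i + 1.
Evaluating at i = 11 gives b_{11} = 2091.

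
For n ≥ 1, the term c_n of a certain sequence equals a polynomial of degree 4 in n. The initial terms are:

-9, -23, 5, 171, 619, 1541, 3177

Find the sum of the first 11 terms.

1st diffs: -14, 28, 166, 448, 922, 1636.
2nd diffs: 42, 138, 282, 474, 714.
3rd diffs: 96, 144, 192, 240.
4th diffs: 48, 48, 48 (constant).
Newton forward-difference form: c_n = -9 + (-14)·C(n-1,1) + 42·C(n-1,2) + 96·C(n-1,3) + 48·C(n-1,4).
Continuing: 5815, 9791, 15489, 23341.
Summing n = 1..11 (11 terms) gives 59917.

59917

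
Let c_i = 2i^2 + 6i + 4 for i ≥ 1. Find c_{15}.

c_{15} = 2·15^2 + 6·15 + 4 = 544.

544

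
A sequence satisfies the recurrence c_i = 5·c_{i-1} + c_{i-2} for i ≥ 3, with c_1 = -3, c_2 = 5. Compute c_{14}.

1638433165

Applying the relation repeatedly:
c_3 = 22; c_4 = 115; c_5 = 597; …; c_{11} = 11702497; c_{12} = 60766180; c_{13} = 315533397; c_{14} = 1638433165.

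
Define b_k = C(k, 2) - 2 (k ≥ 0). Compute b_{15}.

103

C(15, 2) = 105, so b_{15} = 103.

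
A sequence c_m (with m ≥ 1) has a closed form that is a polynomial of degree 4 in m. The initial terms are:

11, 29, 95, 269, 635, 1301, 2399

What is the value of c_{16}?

65381

1st diffs: 18, 66, 174, 366, 666, 1098.
2nd diffs: 48, 108, 192, 300, 432.
3rd diffs: 60, 84, 108, 132.
4th diffs: 24, 24, 24 (constant).
So c_m = m^4 - m^2 + 6m + 5.
Evaluating at m = 16 gives c_{16} = 65381.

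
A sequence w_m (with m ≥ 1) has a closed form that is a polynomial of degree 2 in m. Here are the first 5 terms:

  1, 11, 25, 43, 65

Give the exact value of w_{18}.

1st diffs: 10, 14, 18, 22.
2nd diffs: 4, 4, 4 (constant).
Newton forward-difference form: w_m = 1 + 10·C(m-1,1) + 4·C(m-1,2).
At m = 18: m-1 = 17, so w_{18} = 1 + 170 + 544 = 715.

715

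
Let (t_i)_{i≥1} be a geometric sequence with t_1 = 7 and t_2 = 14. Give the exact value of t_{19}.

Common ratio r = 2.
t_i = 7·2^(i-1).
t_{19} = 7·2^18 = 1835008.

1835008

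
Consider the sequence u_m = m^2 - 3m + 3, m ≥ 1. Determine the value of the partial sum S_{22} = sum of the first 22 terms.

3102

Over m = 1..22: Σm = 253, Σm² = 3795.
Total = (1)·3795 + (-3)·253 + (3)·22 = 3102.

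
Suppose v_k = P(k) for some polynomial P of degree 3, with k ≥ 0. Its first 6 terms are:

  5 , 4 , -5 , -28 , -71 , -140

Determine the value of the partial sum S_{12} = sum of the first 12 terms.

-4736

1st diffs: -1, -9, -23, -43, -69.
2nd diffs: -8, -14, -20, -26.
3rd diffs: -6, -6, -6 (constant).
So v_k = -k^3 - k^2 + k + 5.
Continuing: …, -241, -380, -563, -796, …, v_{11} = -1436.
Summing k = 0..11 (12 terms) gives -4736.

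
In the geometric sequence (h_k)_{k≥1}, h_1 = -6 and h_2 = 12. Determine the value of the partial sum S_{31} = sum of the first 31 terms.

-4294967298

Common ratio r = -2.
h_k = (-6)·(-2)^(k-1).
S = (-6)·((-2)^31 - 1)/(-2 - 1) = (-6)·(-2147483648 - 1)/(-3) = -4294967298.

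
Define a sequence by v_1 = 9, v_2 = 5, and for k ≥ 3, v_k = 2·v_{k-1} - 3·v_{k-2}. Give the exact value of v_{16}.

-17041

Applying the relation repeatedly:
v_3 = -17, v_4 = -49, v_5 = -47, …, v_{13} = 4801, v_{14} = 11765, v_{15} = 9127, v_{16} = -17041.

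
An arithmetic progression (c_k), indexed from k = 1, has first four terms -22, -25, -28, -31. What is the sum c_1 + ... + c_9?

Common difference d = -3.
c_k = -22 + (k - 1)·(-3).
c_9 = -46; S = 9·(-22 + (-46))/2 = -306.

-306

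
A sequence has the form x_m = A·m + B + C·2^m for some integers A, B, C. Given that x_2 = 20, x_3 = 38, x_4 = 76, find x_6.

At m = 2, 3, 4: 2A + B + 4C = 20; 3A + B + 8C = 38; 4A + B + 16C = 76.
Subtracting the first from the second: A + 4C = 18.
Subtracting the second from the third: A + 8C = 38.
Solving: C = 5, A = -2, then B = 4.
So x_m = -2·m + 4 + 5·2^m; at m=6 this is 312.

312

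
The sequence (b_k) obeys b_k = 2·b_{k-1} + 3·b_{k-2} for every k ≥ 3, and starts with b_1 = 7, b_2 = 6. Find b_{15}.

Applying the relation repeatedly:
b_3 = 33;  b_4 = 84;  b_5 = 267;  …;  b_{12} = 575724;  b_{13} = 1727187;  b_{14} = 5181546;  b_{15} = 15544653.
(Characteristic roots are 3 and -1.)

15544653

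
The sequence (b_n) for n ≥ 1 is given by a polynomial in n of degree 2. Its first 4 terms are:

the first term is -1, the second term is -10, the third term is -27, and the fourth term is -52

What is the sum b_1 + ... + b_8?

1st diffs: -9, -17, -25.
2nd diffs: -8, -8 (constant).
So b_n = -4n^2 + 3n.
Continuing: -85, -126, -175, -232.
Summing n = 1..8 (8 terms) gives -708.

-708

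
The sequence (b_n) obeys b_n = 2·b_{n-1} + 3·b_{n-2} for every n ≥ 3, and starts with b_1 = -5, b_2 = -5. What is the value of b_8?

b_3 = -25; b_4 = -65; b_5 = -205; b_6 = -605; b_7 = -1825; b_8 = -5465.
(Characteristic roots are 3 and -1.)

-5465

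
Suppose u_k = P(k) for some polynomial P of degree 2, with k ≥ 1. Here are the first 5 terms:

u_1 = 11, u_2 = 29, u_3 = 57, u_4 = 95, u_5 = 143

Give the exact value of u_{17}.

1499

1st diffs: 18, 28, 38, 48.
2nd diffs: 10, 10, 10 (constant).
Newton forward-difference form: u_k = 11 + 18·C(k-1,1) + 10·C(k-1,2).
At k = 17: k-1 = 16, so u_{17} = 11 + 288 + 1200 = 1499.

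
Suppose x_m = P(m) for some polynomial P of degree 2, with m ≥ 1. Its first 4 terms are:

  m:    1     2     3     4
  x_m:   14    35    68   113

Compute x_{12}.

905

1st diffs: 21, 33, 45.
2nd diffs: 12, 12 (constant).
So x_m = 6m^2 + 3m + 5.
Evaluating at m = 12 gives x_{12} = 905.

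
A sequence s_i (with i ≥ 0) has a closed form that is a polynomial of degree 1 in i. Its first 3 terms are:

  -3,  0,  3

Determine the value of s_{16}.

45

1st diffs: 3, 3 (constant).
So s_i = 3i - 3.
Evaluating at i = 16 gives s_{16} = 45.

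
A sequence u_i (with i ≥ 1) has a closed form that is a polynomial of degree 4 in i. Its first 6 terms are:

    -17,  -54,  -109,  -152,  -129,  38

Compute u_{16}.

1st diffs: -37, -55, -43, 23, 167.
2nd diffs: -18, 12, 66, 144.
3rd diffs: 30, 54, 78.
4th diffs: 24, 24 (constant).
Newton forward-difference form: u_i = -17 + (-37)·C(i-1,1) + (-18)·C(i-1,2) + 30·C(i-1,3) + 24·C(i-1,4).
At i = 16: i-1 = 15, so u_{16} = -17 - 555 - 1890 + 13650 + 32760 = 43948.

43948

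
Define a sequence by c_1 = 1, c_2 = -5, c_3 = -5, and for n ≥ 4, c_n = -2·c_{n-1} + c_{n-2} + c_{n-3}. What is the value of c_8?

Compute successive terms:
c_4 = 6; c_5 = -22; c_6 = 45; c_7 = -106; c_8 = 235.

235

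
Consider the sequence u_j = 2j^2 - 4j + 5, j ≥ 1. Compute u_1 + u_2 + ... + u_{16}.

Over j = 1..16: Σj = 136, Σj² = 1496.
Total = (2)·1496 + (-4)·136 + (5)·16 = 2528.

2528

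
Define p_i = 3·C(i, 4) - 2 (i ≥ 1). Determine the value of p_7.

C(7, 4) = 35, so p_7 = 103.

103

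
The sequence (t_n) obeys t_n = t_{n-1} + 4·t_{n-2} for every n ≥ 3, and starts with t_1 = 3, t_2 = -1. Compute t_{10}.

4127

Step forward from the initial values:
t_3 = 11;  t_4 = 7;  t_5 = 51;  t_6 = 79;  t_7 = 283;  t_8 = 599;  t_9 = 1731;  t_{10} = 4127.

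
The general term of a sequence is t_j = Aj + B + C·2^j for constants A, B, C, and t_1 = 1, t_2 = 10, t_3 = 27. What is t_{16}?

Plug in j = 1, 2, 3: A + B + 2C = 1; 2A + B + 4C = 10; 3A + B + 8C = 27.
Subtracting the first from the second: A + 2C = 9.
Subtracting the second from the third: A + 4C = 17.
Solving: C = 4, A = 1, then B = -8.
Hence t_{16} = 1·16 + (-8) + 4·65536 = 262152.

262152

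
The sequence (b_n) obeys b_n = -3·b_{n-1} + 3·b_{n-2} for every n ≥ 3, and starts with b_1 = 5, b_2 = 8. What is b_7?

-2619

Iterate the recurrence:
b_3 = -9;  b_4 = 51;  b_5 = -180;  b_6 = 693;  b_7 = -2619.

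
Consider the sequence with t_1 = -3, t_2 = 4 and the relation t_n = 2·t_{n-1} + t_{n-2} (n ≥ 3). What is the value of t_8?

466

Compute successive terms:
t_3 = 5; t_4 = 14; t_5 = 33; t_6 = 80; t_7 = 193; t_8 = 466.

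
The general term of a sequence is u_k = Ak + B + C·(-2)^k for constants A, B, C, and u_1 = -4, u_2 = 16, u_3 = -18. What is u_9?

The three given values yield: A + B - 2C = -4; 2A + B + 4C = 16; 3A + B - 8C = -18.
Subtracting the first from the second: A + 6C = 20.
Subtracting the second from the third: A - 12C = -34.
Solving: C = 3, A = 2, then B = 0.
Therefore u_9 = 18 + 0 + 3·(-512) = -1518.

-1518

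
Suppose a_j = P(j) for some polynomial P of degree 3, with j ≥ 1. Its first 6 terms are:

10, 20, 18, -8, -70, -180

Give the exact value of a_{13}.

-3302

1st diffs: 10, -2, -26, -62, -110.
2nd diffs: -12, -24, -36, -48.
3rd diffs: -12, -12, -12 (constant).
Newton forward-difference form: a_j = 10 + 10·C(j-1,1) + (-12)·C(j-1,2) + (-12)·C(j-1,3).
At j = 13: j-1 = 12, so a_{13} = 10 + 120 - 792 - 2640 = -3302.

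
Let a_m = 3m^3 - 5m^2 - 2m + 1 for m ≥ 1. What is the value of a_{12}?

4441

a_{12} = 3·12^3 - 5·12^2 - 2·12 + 1 = 4441.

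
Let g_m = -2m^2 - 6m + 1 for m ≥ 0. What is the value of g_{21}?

g_{21} = -2·21^2 - 6·21 + 1 = -1007.

-1007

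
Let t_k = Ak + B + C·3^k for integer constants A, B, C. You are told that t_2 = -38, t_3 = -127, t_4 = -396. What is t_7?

-10923

The three given values yield: 2A + B + 9C = -38; 3A + B + 27C = -127; 4A + B + 81C = -396.
Subtracting the first from the second: A + 18C = -89.
Subtracting the second from the third: A + 54C = -269.
Solving: C = -5, A = 1, then B = 5.
Therefore t_7 = 7 + 5 + (-5)·2187 = -10923.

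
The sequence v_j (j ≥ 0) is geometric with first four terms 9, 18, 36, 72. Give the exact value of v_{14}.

147456

Common ratio r = 2.
v_j = 9·2^(j-0).
v_{14} = 9·2^14 = 147456.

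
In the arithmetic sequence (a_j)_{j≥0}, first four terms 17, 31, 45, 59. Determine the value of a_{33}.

479

Common difference d = 14.
a_j = 17 + (j - 0)·14.
a_{33} = 17 + 33·14 = 479.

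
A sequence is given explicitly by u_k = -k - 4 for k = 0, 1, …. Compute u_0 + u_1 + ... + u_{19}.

-270

Over k = 0..19: Σk = 190.
Total = (-1)·190 + (-4)·20 = -270.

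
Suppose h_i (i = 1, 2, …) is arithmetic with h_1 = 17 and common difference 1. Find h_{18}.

34

h_i = 17 + (i - 1)·1.
h_{18} = 17 + 17·1 = 34.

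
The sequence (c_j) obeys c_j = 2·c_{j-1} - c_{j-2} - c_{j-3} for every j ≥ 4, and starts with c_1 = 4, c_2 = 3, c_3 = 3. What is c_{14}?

183

Iterate the recurrence:
c_4 = -1; c_5 = -8; c_6 = -18; …; c_{11} = 105; c_{12} = 188; c_{13} = 238; c_{14} = 183.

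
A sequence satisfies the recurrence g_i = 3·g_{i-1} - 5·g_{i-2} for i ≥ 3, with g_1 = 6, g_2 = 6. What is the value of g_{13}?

-61338

Iterate the recurrence:
g_3 = -12;  g_4 = -66;  g_5 = -138;  …;  g_{10} = 366;  g_{11} = -13962;  g_{12} = -43716;  g_{13} = -61338.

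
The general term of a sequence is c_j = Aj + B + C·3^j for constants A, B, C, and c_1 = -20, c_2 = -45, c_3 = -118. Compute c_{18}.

At j = 1, 2, 3: A + B + 3C = -20; 2A + B + 9C = -45; 3A + B + 27C = -118.
Subtracting the first from the second: A + 6C = -25.
Subtracting the second from the third: A + 18C = -73.
Solving: C = -4, A = -1, then B = -7.
So c_j = -1·j + (-7) + (-4)·3^j; at j=18 this is -1549681981.

-1549681981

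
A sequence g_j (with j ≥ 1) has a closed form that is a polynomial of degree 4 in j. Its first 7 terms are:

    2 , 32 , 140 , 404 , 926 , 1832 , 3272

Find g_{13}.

1st diffs: 30, 108, 264, 522, 906, 1440.
2nd diffs: 78, 156, 258, 384, 534.
3rd diffs: 78, 102, 126, 150.
4th diffs: 24, 24, 24 (constant).
Newton forward-difference form: g_j = 2 + 30·C(j-1,1) + 78·C(j-1,2) + 78·C(j-1,3) + 24·C(j-1,4).
At j = 13: j-1 = 12, so g_{13} = 2 + 360 + 5148 + 17160 + 11880 = 34550.

34550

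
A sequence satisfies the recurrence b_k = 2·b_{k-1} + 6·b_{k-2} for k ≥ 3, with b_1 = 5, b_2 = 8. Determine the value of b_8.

Step forward from the initial values:
b_3 = 46, b_4 = 140, b_5 = 556, b_6 = 1952, b_7 = 7240, b_8 = 26192.

26192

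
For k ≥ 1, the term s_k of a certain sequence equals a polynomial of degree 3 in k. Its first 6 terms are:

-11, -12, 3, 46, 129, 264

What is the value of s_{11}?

1st diffs: -1, 15, 43, 83, 135.
2nd diffs: 16, 28, 40, 52.
3rd diffs: 12, 12, 12 (constant).
Newton forward-difference form: s_k = -11 + (-1)·C(k-1,1) + 16·C(k-1,2) + 12·C(k-1,3).
At k = 11: k-1 = 10, so s_{11} = -11 - 10 + 720 + 1440 = 2139.

2139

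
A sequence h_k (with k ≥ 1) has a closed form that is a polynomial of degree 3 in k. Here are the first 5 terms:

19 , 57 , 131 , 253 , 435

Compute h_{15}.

8195

1st diffs: 38, 74, 122, 182.
2nd diffs: 36, 48, 60.
3rd diffs: 12, 12 (constant).
Newton forward-difference form: h_k = 19 + 38·C(k-1,1) + 36·C(k-1,2) + 12·C(k-1,3).
At k = 15: k-1 = 14, so h_{15} = 19 + 532 + 3276 + 4368 = 8195.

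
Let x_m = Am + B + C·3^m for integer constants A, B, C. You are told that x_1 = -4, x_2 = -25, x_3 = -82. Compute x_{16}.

At m = 1, 2, 3: A + B + 3C = -4; 2A + B + 9C = -25; 3A + B + 27C = -82.
Subtracting the first from the second: A + 6C = -21.
Subtracting the second from the third: A + 18C = -57.
Solving: C = -3, A = -3, then B = 8.
So x_m = -3·m + 8 + (-3)·3^m; at m=16 this is -129140203.

-129140203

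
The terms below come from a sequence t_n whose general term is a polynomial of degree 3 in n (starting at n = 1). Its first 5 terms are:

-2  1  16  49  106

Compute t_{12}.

1st diffs: 3, 15, 33, 57.
2nd diffs: 12, 18, 24.
3rd diffs: 6, 6 (constant).
Newton forward-difference form: t_n = -2 + 3·C(n-1,1) + 12·C(n-1,2) + 6·C(n-1,3).
At n = 12: n-1 = 11, so t_{12} = -2 + 33 + 660 + 990 = 1681.

1681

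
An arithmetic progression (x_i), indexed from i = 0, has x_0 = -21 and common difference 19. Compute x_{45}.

834

x_i = -21 + (i - 0)·19.
x_{45} = -21 + 45·19 = 834.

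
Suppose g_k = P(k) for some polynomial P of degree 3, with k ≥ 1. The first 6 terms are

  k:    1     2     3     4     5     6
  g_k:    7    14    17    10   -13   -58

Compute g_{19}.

1st diffs: 7, 3, -7, -23, -45.
2nd diffs: -4, -10, -16, -22.
3rd diffs: -6, -6, -6 (constant).
Newton forward-difference form: g_k = 7 + 7·C(k-1,1) + (-4)·C(k-1,2) + (-6)·C(k-1,3).
At k = 19: k-1 = 18, so g_{19} = 7 + 126 - 612 - 4896 = -5375.

-5375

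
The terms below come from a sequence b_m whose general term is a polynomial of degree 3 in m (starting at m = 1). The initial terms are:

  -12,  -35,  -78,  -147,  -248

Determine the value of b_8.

1st diffs: -23, -43, -69, -101.
2nd diffs: -20, -26, -32.
3rd diffs: -6, -6 (constant).
So b_m = -m^3 - 4m^2 - 4m - 3.
Evaluating at m = 8 gives b_8 = -803.

-803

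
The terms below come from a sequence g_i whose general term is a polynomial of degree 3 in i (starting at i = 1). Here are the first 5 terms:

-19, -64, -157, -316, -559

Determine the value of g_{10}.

-3664

1st diffs: -45, -93, -159, -243.
2nd diffs: -48, -66, -84.
3rd diffs: -18, -18 (constant).
So g_i = -3i^3 - 6i^2 - 6i - 4.
Evaluating at i = 10 gives g_{10} = -3664.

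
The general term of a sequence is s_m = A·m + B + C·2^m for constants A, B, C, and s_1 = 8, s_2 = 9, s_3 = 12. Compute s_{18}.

262133

The three given values yield: A + B + 2C = 8; 2A + B + 4C = 9; 3A + B + 8C = 12.
Subtracting the first from the second: A + 2C = 1.
Subtracting the second from the third: A + 4C = 3.
Solving: C = 1, A = -1, then B = 7.
So s_m = -1·m + 7 + 1·2^m; at m=18 this is 262133.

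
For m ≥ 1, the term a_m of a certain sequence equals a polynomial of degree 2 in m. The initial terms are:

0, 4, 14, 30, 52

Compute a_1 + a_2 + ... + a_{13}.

2028

1st diffs: 4, 10, 16, 22.
2nd diffs: 6, 6, 6 (constant).
Newton forward-difference form: a_m = 4·C(m-1,1) + 6·C(m-1,2).
Continuing: …, 80, 114, 154, 200, …, a_{13} = 444.
Summing m = 1..13 (13 terms) gives 2028.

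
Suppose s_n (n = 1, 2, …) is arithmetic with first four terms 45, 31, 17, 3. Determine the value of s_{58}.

Common difference d = -14.
s_n = 45 + (n - 1)·(-14).
s_{58} = 45 + 57·(-14) = -753.

-753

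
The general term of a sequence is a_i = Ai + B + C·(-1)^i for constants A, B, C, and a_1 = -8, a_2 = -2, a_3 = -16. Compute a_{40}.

Plug in i = 1, 2, 3: A + B - C = -8; 2A + B + C = -2; 3A + B - C = -16.
Subtracting the first from the second: A + 2C = 6.
Subtracting the second from the third: A - 2C = -14.
Solving: C = 5, A = -4, then B = 1.
So a_i = -4·i + 1 + 5·(-1)^i; at i=40 this is -154.

-154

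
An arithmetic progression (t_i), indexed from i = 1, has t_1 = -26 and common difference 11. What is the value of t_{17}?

t_i = -26 + (i - 1)·11.
t_{17} = -26 + 16·11 = 150.

150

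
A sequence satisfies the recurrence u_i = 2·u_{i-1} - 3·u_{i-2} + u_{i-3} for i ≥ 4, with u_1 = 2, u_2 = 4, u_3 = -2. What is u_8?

u_4 = -14  u_5 = -18  u_6 = 4  u_7 = 48  u_8 = 66.

66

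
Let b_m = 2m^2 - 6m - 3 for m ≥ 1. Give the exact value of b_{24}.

1005

b_{24} = 2·24^2 - 6·24 - 3 = 1005.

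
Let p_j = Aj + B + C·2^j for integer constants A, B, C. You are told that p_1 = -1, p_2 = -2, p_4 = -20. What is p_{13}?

-16345

At j = 1, 2, 4: A + B + 2C = -1; 2A + B + 4C = -2; 4A + B + 16C = -20.
Subtracting the first from the second: A + 2C = -1.
Subtracting the second from the third: 2A + 12C = -18.
Solving: C = -2, A = 3, then B = 0.
Therefore p_{13} = 39 + 0 + (-2)·8192 = -16345.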